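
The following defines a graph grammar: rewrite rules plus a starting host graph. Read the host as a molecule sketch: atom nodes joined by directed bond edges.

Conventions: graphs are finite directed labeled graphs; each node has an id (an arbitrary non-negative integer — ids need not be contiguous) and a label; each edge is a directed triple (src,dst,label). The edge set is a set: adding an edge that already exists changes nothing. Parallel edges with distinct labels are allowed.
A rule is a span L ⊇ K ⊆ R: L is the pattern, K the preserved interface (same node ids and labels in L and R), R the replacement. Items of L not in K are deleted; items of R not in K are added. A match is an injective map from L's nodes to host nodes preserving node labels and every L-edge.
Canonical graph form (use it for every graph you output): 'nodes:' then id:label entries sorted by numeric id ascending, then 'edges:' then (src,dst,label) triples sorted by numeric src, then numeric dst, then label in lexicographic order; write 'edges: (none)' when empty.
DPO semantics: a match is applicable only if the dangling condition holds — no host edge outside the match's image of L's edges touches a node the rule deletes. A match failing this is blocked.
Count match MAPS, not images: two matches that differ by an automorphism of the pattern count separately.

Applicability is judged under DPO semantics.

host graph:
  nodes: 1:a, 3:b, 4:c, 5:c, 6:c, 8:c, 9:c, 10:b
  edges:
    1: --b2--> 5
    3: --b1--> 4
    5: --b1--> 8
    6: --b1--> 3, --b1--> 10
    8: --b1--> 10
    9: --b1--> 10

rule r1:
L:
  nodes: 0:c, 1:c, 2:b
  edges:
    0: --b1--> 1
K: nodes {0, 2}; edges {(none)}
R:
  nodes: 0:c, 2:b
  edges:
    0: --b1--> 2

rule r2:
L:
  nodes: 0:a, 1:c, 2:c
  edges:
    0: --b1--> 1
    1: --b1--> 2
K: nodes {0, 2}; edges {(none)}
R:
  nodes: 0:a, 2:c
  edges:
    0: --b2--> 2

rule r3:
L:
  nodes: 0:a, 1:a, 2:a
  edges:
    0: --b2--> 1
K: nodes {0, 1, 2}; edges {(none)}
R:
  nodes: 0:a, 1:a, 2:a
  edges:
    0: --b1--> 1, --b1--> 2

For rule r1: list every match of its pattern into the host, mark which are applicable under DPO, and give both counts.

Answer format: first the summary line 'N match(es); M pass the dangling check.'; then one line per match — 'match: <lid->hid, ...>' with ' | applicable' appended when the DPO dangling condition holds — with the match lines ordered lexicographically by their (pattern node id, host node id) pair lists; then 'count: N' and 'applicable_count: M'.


2 match(es); 0 pass the dangling check.
match: 0->5, 1->8, 2->3
match: 0->5, 1->8, 2->10
count: 2
applicable_count: 0


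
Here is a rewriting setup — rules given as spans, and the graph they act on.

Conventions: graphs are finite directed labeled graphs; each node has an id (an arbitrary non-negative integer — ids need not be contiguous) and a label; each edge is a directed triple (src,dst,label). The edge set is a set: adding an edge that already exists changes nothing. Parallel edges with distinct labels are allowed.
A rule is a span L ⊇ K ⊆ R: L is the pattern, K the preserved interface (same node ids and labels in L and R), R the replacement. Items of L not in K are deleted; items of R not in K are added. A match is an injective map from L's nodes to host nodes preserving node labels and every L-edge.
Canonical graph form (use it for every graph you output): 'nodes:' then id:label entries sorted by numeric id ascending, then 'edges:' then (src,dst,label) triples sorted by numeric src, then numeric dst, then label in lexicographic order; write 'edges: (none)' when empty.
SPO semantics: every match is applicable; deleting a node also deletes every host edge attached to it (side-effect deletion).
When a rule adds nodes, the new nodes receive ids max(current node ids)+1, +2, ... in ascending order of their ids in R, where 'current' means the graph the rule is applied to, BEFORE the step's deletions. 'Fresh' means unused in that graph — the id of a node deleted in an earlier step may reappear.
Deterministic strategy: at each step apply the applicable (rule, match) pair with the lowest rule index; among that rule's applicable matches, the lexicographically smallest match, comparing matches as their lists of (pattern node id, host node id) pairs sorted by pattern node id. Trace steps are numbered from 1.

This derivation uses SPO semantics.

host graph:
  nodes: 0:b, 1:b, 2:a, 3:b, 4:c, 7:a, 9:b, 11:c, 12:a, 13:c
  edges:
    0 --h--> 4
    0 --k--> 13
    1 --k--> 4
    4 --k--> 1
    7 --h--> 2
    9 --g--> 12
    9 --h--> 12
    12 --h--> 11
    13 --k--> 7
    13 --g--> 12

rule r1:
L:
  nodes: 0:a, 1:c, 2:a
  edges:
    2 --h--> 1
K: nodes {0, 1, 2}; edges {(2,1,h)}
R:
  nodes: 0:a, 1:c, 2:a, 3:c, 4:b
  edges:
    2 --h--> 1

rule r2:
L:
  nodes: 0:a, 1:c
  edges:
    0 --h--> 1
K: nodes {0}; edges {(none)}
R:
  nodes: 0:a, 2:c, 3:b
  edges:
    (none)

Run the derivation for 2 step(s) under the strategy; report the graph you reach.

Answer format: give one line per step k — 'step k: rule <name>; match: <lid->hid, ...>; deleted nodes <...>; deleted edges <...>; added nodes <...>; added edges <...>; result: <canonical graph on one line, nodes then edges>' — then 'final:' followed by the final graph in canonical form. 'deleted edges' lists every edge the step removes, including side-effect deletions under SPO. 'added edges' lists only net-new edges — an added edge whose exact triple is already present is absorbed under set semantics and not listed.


step 1: rule r1; match: 0->2, 1->11, 2->12; deleted nodes (none); deleted edges (none); added nodes 14, 15; added edges (none); result: nodes: 0:b, 1:b, 2:a, 3:b, 4:c, 7:a, 9:b, 11:c, 12:a, 13:c, 14:c, 15:b edges: (0,4,h); (0,13,k); (1,4,k); (4,1,k); (7,2,h); (9,12,g); (9,12,h); (12,11,h); (13,7,k); (13,12,g)
step 2: rule r1; match: 0->2, 1->11, 2->12; deleted nodes (none); deleted edges (none); added nodes 16, 17; added edges (none); result: nodes: 0:b, 1:b, 2:a, 3:b, 4:c, 7:a, 9:b, 11:c, 12:a, 13:c, 14:c, 15:b, 16:c, 17:b edges: (0,4,h); (0,13,k); (1,4,k); (4,1,k); (7,2,h); (9,12,g); (9,12,h); (12,11,h); (13,7,k); (13,12,g)
final:
nodes: 0:b, 1:b, 2:a, 3:b, 4:c, 7:a, 9:b, 11:c, 12:a, 13:c, 14:c, 15:b, 16:c, 17:b
edges: (0,4,h); (0,13,k); (1,4,k); (4,1,k); (7,2,h); (9,12,g); (9,12,h); (12,11,h); (13,7,k); (13,12,g)


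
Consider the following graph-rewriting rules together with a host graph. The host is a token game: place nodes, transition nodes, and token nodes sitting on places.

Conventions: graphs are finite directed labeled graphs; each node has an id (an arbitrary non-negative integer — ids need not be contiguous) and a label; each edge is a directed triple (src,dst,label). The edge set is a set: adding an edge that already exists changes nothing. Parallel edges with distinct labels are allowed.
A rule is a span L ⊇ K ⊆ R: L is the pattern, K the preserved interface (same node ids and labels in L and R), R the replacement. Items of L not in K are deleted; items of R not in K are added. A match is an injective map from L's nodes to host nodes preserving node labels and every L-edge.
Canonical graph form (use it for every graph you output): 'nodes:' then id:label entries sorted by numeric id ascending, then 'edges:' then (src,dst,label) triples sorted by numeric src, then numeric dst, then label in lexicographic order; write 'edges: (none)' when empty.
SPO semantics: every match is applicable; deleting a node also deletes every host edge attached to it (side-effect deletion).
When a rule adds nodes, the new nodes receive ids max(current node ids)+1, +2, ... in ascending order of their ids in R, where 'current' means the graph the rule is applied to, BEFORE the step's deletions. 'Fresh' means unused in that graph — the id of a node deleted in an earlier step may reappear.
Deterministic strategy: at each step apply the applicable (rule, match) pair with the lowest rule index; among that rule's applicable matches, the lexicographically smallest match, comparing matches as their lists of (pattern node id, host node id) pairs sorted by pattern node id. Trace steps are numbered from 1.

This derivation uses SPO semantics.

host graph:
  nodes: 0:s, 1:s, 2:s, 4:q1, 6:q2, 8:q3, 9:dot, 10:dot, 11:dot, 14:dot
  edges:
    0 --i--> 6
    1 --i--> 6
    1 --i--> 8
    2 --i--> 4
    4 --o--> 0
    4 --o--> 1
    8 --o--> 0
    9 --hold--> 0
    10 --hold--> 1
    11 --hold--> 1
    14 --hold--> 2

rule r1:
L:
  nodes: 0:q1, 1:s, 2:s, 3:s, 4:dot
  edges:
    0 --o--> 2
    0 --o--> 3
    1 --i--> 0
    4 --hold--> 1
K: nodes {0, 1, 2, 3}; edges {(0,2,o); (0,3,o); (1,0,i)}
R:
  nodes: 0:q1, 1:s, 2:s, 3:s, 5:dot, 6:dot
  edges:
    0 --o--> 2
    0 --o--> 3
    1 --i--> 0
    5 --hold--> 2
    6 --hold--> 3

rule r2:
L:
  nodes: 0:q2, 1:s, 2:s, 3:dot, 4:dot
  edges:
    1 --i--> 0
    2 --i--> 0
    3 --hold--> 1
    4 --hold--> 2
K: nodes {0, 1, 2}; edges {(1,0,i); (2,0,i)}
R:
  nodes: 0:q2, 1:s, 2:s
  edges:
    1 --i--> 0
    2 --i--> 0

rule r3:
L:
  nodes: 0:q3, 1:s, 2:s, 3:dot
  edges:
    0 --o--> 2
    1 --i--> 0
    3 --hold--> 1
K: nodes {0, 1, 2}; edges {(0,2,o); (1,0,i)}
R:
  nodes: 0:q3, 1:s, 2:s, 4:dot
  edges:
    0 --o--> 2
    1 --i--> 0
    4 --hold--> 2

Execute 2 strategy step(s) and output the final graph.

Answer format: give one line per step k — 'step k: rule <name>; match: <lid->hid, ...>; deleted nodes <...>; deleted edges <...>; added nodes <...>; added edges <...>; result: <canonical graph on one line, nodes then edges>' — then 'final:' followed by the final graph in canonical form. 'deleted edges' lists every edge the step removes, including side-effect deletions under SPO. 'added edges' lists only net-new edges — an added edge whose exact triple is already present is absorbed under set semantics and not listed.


step 1: rule r1; match: 0->4, 1->2, 2->0, 3->1, 4->14; deleted nodes 14; deleted edges (14,2,hold); added nodes 15, 16; added edges (15,0,hold); (16,1,hold); result: nodes: 0:s, 1:s, 2:s, 4:q1, 6:q2, 8:q3, 9:dot, 10:dot, 11:dot, 15:dot, 16:dot edges: (0,6,i); (1,6,i); (1,8,i); (2,4,i); (4,0,o); (4,1,o); (8,0,o); (9,0,hold); (10,1,hold); (11,1,hold); (15,0,hold); (16,1,hold)
step 2: rule r2; match: 0->6, 1->0, 2->1, 3->9, 4->10; deleted nodes 9, 10; deleted edges (9,0,hold); (10,1,hold); added nodes (none); added edges (none); result: nodes: 0:s, 1:s, 2:s, 4:q1, 6:q2, 8:q3, 11:dot, 15:dot, 16:dot edges: (0,6,i); (1,6,i); (1,8,i); (2,4,i); (4,0,o); (4,1,o); (8,0,o); (11,1,hold); (15,0,hold); (16,1,hold)
final:
nodes: 0:s, 1:s, 2:s, 4:q1, 6:q2, 8:q3, 11:dot, 15:dot, 16:dot
edges: (0,6,i); (1,6,i); (1,8,i); (2,4,i); (4,0,o); (4,1,o); (8,0,o); (11,1,hold); (15,0,hold); (16,1,hold)


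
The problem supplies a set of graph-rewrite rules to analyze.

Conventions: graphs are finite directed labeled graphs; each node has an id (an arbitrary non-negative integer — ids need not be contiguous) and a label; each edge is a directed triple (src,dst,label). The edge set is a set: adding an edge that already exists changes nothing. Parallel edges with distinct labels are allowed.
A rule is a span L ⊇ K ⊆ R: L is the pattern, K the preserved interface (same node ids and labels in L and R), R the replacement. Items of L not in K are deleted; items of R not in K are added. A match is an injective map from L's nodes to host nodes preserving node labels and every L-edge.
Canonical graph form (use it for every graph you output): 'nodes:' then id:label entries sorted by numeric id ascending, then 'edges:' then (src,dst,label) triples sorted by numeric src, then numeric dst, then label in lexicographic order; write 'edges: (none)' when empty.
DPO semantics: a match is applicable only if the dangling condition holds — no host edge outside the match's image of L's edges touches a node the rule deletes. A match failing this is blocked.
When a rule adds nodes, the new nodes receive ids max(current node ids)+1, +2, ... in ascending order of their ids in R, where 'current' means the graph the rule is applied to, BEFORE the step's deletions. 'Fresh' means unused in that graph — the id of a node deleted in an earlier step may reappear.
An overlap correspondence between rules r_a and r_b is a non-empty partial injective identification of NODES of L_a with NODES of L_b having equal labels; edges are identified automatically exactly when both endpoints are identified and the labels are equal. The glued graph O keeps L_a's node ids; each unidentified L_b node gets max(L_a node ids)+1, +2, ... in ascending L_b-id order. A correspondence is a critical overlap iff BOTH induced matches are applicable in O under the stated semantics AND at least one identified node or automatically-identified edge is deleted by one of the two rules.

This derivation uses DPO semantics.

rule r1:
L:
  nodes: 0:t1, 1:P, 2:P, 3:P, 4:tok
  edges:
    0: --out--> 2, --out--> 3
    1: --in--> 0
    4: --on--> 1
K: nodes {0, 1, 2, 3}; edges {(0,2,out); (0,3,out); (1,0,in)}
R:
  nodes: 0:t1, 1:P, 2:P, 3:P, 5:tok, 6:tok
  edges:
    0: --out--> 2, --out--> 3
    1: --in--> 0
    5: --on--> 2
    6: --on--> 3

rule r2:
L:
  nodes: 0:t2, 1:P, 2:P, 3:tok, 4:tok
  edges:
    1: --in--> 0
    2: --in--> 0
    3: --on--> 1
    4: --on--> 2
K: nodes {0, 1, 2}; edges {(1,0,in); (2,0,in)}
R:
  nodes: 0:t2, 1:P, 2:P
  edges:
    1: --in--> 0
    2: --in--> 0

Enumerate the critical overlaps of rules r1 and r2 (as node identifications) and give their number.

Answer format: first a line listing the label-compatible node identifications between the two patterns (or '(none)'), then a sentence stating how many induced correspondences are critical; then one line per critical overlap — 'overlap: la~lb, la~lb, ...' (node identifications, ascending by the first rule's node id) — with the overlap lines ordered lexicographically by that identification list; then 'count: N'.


label-compatible node identifications between L(r1) and L(r2): 1~1, 1~2, 2~1, 2~2, 3~1, 3~2, 4~3, 4~4
6 of the induced correspondences are critical overlaps of r1 and r2.
overlap: 1~1, 2~2, 4~3
overlap: 1~1, 3~2, 4~3
overlap: 1~1, 4~3
overlap: 1~2, 2~1, 4~4
overlap: 1~2, 3~1, 4~4
overlap: 1~2, 4~4
count: 6


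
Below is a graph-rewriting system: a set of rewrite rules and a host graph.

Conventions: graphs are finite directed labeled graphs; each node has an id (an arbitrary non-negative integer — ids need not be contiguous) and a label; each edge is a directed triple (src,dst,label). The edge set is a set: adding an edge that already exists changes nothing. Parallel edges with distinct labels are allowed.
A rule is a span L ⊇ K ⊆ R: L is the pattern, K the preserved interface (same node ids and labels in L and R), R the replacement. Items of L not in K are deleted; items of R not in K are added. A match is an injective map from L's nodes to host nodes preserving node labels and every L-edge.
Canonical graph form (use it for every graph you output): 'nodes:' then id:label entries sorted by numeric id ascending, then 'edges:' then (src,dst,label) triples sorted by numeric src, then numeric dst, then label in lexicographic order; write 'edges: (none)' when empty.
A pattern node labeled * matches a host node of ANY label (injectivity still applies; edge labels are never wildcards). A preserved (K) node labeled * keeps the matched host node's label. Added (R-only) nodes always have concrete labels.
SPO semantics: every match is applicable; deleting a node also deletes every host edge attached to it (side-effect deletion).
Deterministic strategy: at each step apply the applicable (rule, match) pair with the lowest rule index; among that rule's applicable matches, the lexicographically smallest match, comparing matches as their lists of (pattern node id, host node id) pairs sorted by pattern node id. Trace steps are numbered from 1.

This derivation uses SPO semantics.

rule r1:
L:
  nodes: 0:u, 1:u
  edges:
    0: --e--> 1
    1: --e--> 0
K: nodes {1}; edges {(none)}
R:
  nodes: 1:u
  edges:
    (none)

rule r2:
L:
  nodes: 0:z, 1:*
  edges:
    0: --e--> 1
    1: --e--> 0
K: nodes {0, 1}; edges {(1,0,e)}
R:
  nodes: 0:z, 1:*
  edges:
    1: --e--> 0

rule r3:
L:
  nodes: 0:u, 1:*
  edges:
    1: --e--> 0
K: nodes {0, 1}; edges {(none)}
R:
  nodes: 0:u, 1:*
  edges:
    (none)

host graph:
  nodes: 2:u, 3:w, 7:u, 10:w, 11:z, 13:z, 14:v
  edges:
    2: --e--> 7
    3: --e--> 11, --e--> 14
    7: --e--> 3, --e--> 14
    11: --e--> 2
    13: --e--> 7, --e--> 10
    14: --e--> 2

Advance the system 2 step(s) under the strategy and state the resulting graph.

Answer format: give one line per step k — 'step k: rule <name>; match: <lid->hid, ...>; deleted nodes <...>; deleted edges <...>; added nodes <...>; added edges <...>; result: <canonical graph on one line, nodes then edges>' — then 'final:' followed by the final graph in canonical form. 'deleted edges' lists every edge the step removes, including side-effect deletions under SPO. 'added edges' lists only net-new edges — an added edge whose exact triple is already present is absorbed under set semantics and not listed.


step 1: rule r3; match: 0->2, 1->11; deleted nodes (none); deleted edges (11,2,e); added nodes (none); added edges (none); result: nodes: 2:u, 3:w, 7:u, 10:w, 11:z, 13:z, 14:v edges: (2,7,e); (3,11,e); (3,14,e); (7,3,e); (7,14,e); (13,7,e); (13,10,e); (14,2,e)
step 2: rule r3; match: 0->2, 1->14; deleted nodes (none); deleted edges (14,2,e); added nodes (none); added edges (none); result: nodes: 2:u, 3:w, 7:u, 10:w, 11:z, 13:z, 14:v edges: (2,7,e); (3,11,e); (3,14,e); (7,3,e); (7,14,e); (13,7,e); (13,10,e)
final:
nodes: 2:u, 3:w, 7:u, 10:w, 11:z, 13:z, 14:v
edges: (2,7,e); (3,11,e); (3,14,e); (7,3,e); (7,14,e); (13,7,e); (13,10,e)


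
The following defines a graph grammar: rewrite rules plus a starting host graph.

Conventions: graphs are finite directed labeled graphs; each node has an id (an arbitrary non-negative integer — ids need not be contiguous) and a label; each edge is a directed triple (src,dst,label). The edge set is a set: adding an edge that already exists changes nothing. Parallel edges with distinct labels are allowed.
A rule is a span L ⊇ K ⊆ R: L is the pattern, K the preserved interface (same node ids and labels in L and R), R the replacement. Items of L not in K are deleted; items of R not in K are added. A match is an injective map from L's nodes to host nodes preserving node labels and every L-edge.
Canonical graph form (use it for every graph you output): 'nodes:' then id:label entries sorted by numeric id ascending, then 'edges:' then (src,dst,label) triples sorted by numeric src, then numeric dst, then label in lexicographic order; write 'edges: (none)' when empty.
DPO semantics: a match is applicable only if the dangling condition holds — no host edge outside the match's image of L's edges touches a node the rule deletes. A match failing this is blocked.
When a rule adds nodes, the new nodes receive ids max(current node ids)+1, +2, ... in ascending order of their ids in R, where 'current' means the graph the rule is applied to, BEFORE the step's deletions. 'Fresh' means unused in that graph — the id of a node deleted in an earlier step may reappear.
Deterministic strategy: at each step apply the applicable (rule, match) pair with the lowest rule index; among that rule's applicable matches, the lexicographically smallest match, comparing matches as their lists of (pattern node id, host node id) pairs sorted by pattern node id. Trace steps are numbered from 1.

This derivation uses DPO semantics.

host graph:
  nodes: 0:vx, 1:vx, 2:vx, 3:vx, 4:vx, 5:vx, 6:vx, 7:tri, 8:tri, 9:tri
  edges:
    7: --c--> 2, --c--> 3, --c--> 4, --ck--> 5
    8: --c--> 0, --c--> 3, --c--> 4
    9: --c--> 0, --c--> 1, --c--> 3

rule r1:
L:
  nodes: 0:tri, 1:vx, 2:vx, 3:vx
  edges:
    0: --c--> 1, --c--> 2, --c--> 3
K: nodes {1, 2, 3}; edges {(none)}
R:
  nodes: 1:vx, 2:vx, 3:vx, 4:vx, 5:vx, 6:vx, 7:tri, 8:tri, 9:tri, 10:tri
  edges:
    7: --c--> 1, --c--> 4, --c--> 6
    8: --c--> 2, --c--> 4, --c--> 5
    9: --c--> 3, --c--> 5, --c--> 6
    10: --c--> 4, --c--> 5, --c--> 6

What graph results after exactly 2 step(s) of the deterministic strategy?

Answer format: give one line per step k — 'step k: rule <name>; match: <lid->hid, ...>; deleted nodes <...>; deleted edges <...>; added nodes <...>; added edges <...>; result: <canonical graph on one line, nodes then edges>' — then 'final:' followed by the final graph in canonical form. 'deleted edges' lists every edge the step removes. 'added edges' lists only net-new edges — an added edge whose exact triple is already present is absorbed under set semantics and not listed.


step 1: rule r1; match: 0->8, 1->0, 2->3, 3->4; deleted nodes 8; deleted edges (8,0,c); (8,3,c); (8,4,c); added nodes 10, 11, 12, 13, 14, 15, 16; added edges (13,0,c); (13,10,c); (13,12,c); (14,3,c); (14,10,c); (14,11,c); (15,4,c); (15,11,c); (15,12,c); (16,10,c); (16,11,c); (16,12,c); result: nodes: 0:vx, 1:vx, 2:vx, 3:vx, 4:vx, 5:vx, 6:vx, 7:tri, 9:tri, 10:vx, 11:vx, 12:vx, 13:tri, 14:tri, 15:tri, 16:tri edges: (7,2,c); (7,3,c); (7,4,c); (7,5,ck); (9,0,c); (9,1,c); (9,3,c); (13,0,c); (13,10,c); (13,12,c); (14,3,c); (14,10,c); (14,11,c); (15,4,c); (15,11,c); (15,12,c); (16,10,c); (16,11,c); (16,12,c)
step 2: rule r1; match: 0->9, 1->0, 2->1, 3->3; deleted nodes 9; deleted edges (9,0,c); (9,1,c); (9,3,c); added nodes 17, 18, 19, 20, 21, 22, 23; added edges (20,0,c); (20,17,c); (20,19,c); (21,1,c); (21,17,c); (21,18,c); (22,3,c); (22,18,c); (22,19,c); (23,17,c); (23,18,c); (23,19,c); result: nodes: 0:vx, 1:vx, 2:vx, 3:vx, 4:vx, 5:vx, 6:vx, 7:tri, 10:vx, 11:vx, 12:vx, 13:tri, 14:tri, 15:tri, 16:tri, 17:vx, 18:vx, 19:vx, 20:tri, 21:tri, 22:tri, 23:tri edges: (7,2,c); (7,3,c); (7,4,c); (7,5,ck); (13,0,c); (13,10,c); (13,12,c); (14,3,c); (14,10,c); (14,11,c); (15,4,c); (15,11,c); (15,12,c); (16,10,c); (16,11,c); (16,12,c); (20,0,c); (20,17,c); (20,19,c); (21,1,c); (21,17,c); (21,18,c); (22,3,c); (22,18,c); (22,19,c); (23,17,c); (23,18,c); (23,19,c)
final:
nodes: 0:vx, 1:vx, 2:vx, 3:vx, 4:vx, 5:vx, 6:vx, 7:tri, 10:vx, 11:vx, 12:vx, 13:tri, 14:tri, 15:tri, 16:tri, 17:vx, 18:vx, 19:vx, 20:tri, 21:tri, 22:tri, 23:tri
edges: (7,2,c); (7,3,c); (7,4,c); (7,5,ck); (13,0,c); (13,10,c); (13,12,c); (14,3,c); (14,10,c); (14,11,c); (15,4,c); (15,11,c); (15,12,c); (16,10,c); (16,11,c); (16,12,c); (20,0,c); (20,17,c); (20,19,c); (21,1,c); (21,17,c); (21,18,c); (22,3,c); (22,18,c); (22,19,c); (23,17,c); (23,18,c); (23,19,c)


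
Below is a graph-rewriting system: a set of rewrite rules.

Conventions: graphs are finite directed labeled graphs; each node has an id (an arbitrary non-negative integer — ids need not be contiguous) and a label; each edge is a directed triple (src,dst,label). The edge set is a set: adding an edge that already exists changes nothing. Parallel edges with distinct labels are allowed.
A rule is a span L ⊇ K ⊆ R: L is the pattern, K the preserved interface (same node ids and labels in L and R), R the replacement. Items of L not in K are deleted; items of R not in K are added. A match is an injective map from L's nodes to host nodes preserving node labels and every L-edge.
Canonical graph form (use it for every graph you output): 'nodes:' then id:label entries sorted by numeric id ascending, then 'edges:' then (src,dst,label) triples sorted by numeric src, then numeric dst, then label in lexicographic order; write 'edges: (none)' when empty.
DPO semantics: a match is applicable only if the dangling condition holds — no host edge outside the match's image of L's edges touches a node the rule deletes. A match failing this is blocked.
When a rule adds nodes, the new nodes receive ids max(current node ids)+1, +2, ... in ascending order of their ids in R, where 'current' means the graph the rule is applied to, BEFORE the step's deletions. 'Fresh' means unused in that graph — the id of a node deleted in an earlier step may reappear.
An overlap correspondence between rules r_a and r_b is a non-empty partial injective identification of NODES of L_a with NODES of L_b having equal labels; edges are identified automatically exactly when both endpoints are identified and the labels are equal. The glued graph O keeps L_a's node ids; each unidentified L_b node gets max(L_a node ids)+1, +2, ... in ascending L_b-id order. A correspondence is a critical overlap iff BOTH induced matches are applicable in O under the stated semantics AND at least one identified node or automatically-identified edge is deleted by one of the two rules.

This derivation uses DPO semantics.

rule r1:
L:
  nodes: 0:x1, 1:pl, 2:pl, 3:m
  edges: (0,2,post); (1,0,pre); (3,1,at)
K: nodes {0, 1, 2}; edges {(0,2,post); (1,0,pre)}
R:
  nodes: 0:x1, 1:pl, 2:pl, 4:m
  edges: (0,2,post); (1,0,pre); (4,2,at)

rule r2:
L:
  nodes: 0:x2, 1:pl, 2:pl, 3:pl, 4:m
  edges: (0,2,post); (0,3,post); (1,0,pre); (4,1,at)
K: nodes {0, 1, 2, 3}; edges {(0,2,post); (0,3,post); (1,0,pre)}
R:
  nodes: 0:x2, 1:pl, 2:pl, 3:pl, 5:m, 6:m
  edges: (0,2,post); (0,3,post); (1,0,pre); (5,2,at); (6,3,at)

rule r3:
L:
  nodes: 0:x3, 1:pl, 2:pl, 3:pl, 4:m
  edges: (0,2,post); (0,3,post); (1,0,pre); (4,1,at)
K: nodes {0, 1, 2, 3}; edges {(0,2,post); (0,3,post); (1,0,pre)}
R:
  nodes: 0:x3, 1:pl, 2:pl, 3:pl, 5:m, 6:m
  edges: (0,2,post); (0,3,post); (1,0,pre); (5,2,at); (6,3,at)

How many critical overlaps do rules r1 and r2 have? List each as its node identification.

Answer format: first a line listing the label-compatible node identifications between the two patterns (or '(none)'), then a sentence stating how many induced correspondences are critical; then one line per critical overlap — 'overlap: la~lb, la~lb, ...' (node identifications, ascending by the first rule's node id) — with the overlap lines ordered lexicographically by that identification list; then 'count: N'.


label-compatible node identifications between L(r1) and L(r2): 1~1, 1~2, 1~3, 2~1, 2~2, 2~3, 3~4
3 of the induced correspondences are critical overlaps of r1 and r2.
overlap: 1~1, 2~2, 3~4
overlap: 1~1, 2~3, 3~4
overlap: 1~1, 3~4
count: 3


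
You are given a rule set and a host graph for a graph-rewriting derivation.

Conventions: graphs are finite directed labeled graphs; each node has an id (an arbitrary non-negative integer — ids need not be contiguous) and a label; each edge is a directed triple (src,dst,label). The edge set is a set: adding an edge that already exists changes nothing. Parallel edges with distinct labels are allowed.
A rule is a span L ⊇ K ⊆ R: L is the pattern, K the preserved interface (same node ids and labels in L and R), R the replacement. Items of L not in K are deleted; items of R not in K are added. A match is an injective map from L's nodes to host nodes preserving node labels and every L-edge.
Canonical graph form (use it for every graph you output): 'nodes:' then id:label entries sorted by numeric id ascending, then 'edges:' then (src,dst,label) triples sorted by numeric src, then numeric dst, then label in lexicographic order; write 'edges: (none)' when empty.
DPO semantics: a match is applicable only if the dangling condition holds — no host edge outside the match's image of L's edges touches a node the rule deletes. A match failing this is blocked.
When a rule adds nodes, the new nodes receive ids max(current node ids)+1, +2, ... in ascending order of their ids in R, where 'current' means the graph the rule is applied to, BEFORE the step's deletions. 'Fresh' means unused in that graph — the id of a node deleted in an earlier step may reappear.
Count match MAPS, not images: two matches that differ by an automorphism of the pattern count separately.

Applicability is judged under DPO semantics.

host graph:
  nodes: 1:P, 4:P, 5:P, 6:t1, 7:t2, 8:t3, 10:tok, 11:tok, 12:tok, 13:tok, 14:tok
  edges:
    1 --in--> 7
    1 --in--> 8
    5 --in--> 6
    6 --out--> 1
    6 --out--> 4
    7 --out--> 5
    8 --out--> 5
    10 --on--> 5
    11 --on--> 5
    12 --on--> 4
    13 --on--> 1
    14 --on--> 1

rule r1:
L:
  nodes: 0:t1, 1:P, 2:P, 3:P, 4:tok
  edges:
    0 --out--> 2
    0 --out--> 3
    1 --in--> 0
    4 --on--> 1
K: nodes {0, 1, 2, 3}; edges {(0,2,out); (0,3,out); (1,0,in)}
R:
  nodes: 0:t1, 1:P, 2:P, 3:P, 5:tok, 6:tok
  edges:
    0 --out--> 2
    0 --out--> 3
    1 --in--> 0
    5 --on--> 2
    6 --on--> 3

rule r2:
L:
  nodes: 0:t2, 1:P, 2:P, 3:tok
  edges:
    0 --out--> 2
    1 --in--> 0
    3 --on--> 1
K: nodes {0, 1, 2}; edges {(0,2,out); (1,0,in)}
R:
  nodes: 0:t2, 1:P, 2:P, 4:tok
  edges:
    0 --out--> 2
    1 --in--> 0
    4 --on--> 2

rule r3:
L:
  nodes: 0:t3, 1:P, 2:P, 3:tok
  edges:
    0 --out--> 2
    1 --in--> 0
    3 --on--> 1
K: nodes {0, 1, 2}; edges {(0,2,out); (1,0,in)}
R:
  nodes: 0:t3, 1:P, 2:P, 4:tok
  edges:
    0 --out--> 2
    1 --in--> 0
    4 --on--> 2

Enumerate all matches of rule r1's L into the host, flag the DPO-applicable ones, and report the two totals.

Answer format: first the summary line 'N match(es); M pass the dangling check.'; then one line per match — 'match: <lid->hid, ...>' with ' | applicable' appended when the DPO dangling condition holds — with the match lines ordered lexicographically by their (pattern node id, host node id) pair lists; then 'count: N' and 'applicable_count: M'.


4 match(es); 4 pass the dangling check.
match: 0->6, 1->5, 2->1, 3->4, 4->10 | applicable
match: 0->6, 1->5, 2->1, 3->4, 4->11 | applicable
match: 0->6, 1->5, 2->4, 3->1, 4->10 | applicable
match: 0->6, 1->5, 2->4, 3->1, 4->11 | applicable
count: 4
applicable_count: 4


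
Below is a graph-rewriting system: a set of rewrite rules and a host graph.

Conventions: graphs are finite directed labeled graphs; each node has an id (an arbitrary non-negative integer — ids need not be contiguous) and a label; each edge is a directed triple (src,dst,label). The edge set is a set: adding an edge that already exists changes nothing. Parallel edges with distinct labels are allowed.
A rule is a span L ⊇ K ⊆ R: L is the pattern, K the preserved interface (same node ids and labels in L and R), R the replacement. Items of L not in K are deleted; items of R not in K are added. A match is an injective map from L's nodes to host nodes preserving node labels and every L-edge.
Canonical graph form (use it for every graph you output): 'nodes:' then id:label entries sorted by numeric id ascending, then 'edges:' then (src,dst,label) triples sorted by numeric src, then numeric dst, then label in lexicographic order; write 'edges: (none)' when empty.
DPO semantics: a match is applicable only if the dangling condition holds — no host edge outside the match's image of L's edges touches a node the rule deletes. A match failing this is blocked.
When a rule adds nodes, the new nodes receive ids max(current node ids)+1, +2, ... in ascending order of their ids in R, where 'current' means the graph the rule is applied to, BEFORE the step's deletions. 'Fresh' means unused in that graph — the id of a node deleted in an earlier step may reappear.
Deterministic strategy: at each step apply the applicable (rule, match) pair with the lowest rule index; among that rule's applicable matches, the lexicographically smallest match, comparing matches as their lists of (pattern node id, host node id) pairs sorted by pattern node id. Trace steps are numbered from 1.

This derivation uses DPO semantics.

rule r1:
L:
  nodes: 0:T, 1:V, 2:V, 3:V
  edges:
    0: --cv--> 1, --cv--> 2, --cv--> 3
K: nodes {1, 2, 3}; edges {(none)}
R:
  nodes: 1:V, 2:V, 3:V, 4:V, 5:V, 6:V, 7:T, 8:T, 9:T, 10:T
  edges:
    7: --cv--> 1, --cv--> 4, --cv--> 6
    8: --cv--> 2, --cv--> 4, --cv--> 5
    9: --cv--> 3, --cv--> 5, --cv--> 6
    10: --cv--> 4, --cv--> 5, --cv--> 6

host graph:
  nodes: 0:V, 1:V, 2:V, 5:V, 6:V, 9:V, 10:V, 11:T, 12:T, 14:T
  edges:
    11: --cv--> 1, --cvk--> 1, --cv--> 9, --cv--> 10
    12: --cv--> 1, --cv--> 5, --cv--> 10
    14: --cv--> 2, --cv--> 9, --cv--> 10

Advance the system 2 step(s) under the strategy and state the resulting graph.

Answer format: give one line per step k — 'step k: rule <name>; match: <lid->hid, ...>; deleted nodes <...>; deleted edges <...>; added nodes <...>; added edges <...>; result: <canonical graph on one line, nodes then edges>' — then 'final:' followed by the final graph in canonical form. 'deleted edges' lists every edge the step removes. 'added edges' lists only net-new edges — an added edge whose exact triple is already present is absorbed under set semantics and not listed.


step 1: rule r1; match: 0->12, 1->1, 2->5, 3->10; deleted nodes 12; deleted edges (12,1,cv); (12,5,cv); (12,10,cv); added nodes 15, 16, 17, 18, 19, 20, 21; added edges (18,1,cv); (18,15,cv); (18,17,cv); (19,5,cv); (19,15,cv); (19,16,cv); (20,10,cv); (20,16,cv); (20,17,cv); (21,15,cv); (21,16,cv); (21,17,cv); result: nodes: 0:V, 1:V, 2:V, 5:V, 6:V, 9:V, 10:V, 11:T, 14:T, 15:V, 16:V, 17:V, 18:T, 19:T, 20:T, 21:T edges: (11,1,cv); (11,1,cvk); (11,9,cv); (11,10,cv); (14,2,cv); (14,9,cv); (14,10,cv); (18,1,cv); (18,15,cv); (18,17,cv); (19,5,cv); (19,15,cv); (19,16,cv); (20,10,cv); (20,16,cv); (20,17,cv); (21,15,cv); (21,16,cv); (21,17,cv)
step 2: rule r1; match: 0->14, 1->2, 2->9, 3->10; deleted nodes 14; deleted edges (14,2,cv); (14,9,cv); (14,10,cv); added nodes 22, 23, 24, 25, 26, 27, 28; added edges (25,2,cv); (25,22,cv); (25,24,cv); (26,9,cv); (26,22,cv); (26,23,cv); (27,10,cv); (27,23,cv); (27,24,cv); (28,22,cv); (28,23,cv); (28,24,cv); result: nodes: 0:V, 1:V, 2:V, 5:V, 6:V, 9:V, 10:V, 11:T, 15:V, 16:V, 17:V, 18:T, 19:T, 20:T, 21:T, 22:V, 23:V, 24:V, 25:T, 26:T, 27:T, 28:T edges: (11,1,cv); (11,1,cvk); (11,9,cv); (11,10,cv); (18,1,cv); (18,15,cv); (18,17,cv); (19,5,cv); (19,15,cv); (19,16,cv); (20,10,cv); (20,16,cv); (20,17,cv); (21,15,cv); (21,16,cv); (21,17,cv); (25,2,cv); (25,22,cv); (25,24,cv); (26,9,cv); (26,22,cv); (26,23,cv); (27,10,cv); (27,23,cv); (27,24,cv); (28,22,cv); (28,23,cv); (28,24,cv)
final:
nodes: 0:V, 1:V, 2:V, 5:V, 6:V, 9:V, 10:V, 11:T, 15:V, 16:V, 17:V, 18:T, 19:T, 20:T, 21:T, 22:V, 23:V, 24:V, 25:T, 26:T, 27:T, 28:T
edges: (11,1,cv); (11,1,cvk); (11,9,cv); (11,10,cv); (18,1,cv); (18,15,cv); (18,17,cv); (19,5,cv); (19,15,cv); (19,16,cv); (20,10,cv); (20,16,cv); (20,17,cv); (21,15,cv); (21,16,cv); (21,17,cv); (25,2,cv); (25,22,cv); (25,24,cv); (26,9,cv); (26,22,cv); (26,23,cv); (27,10,cv); (27,23,cv); (27,24,cv); (28,22,cv); (28,23,cv); (28,24,cv)


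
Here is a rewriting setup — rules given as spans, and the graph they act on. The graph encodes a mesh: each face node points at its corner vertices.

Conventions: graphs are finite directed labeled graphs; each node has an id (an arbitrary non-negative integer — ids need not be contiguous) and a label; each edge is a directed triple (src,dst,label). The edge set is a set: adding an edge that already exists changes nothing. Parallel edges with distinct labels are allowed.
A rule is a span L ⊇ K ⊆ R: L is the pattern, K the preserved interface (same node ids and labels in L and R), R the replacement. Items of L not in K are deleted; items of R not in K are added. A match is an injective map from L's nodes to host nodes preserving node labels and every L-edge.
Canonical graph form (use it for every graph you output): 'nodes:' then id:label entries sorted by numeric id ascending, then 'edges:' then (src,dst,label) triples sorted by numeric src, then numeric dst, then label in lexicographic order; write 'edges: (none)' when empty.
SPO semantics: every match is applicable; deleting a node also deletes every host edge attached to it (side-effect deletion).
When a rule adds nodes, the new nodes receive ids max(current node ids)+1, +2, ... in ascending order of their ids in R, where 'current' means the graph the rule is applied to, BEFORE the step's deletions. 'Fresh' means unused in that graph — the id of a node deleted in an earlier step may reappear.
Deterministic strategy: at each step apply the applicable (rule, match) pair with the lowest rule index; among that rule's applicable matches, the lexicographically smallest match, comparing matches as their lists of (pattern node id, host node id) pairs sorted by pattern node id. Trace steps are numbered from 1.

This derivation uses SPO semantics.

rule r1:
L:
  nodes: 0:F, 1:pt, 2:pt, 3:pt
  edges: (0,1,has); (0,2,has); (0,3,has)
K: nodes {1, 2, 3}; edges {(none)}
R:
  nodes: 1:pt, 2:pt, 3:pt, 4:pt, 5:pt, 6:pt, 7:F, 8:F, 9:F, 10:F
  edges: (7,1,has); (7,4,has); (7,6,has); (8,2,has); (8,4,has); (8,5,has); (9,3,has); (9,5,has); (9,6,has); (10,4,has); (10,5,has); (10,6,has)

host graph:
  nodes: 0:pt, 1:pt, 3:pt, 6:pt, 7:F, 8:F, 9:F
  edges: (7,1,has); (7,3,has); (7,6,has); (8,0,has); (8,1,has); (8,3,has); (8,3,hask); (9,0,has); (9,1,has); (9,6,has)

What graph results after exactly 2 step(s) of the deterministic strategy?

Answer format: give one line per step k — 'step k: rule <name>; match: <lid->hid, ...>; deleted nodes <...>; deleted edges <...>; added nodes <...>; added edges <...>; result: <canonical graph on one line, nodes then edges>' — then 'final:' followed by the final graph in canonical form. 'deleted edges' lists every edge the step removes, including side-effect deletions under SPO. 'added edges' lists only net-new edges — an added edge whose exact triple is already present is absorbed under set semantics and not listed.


step 1: rule r1; match: 0->7, 1->1, 2->3, 3->6; deleted nodes 7; deleted edges (7,1,has); (7,3,has); (7,6,has); added nodes 10, 11, 12, 13, 14, 15, 16; added edges (13,1,has); (13,10,has); (13,12,has); (14,3,has); (14,10,has); (14,11,has); (15,6,has); (15,11,has); (15,12,has); (16,10,has); (16,11,has); (16,12,has); result: nodes: 0:pt, 1:pt, 3:pt, 6:pt, 8:F, 9:F, 10:pt, 11:pt, 12:pt, 13:F, 14:F, 15:F, 16:F edges: (8,0,has); (8,1,has); (8,3,has); (8,3,hask); (9,0,has); (9,1,has); (9,6,has); (13,1,has); (13,10,has); (13,12,has); (14,3,has); (14,10,has); (14,11,has); (15,6,has); (15,11,has); (15,12,has); (16,10,has); (16,11,has); (16,12,has)
step 2: rule r1; match: 0->8, 1->0, 2->1, 3->3; deleted nodes 8; deleted edges (8,0,has); (8,1,has); (8,3,has); (8,3,hask); added nodes 17, 18, 19, 20, 21, 22, 23; added edges (20,0,has); (20,17,has); (20,19,has); (21,1,has); (21,17,has); (21,18,has); (22,3,has); (22,18,has); (22,19,has); (23,17,has); (23,18,has); (23,19,has); result: nodes: 0:pt, 1:pt, 3:pt, 6:pt, 9:F, 10:pt, 11:pt, 12:pt, 13:F, 14:F, 15:F, 16:F, 17:pt, 18:pt, 19:pt, 20:F, 21:F, 22:F, 23:F edges: (9,0,has); (9,1,has); (9,6,has); (13,1,has); (13,10,has); (13,12,has); (14,3,has); (14,10,has); (14,11,has); (15,6,has); (15,11,has); (15,12,has); (16,10,has); (16,11,has); (16,12,has); (20,0,has); (20,17,has); (20,19,has); (21,1,has); (21,17,has); (21,18,has); (22,3,has); (22,18,has); (22,19,has); (23,17,has); (23,18,has); (23,19,has)
final:
nodes: 0:pt, 1:pt, 3:pt, 6:pt, 9:F, 10:pt, 11:pt, 12:pt, 13:F, 14:F, 15:F, 16:F, 17:pt, 18:pt, 19:pt, 20:F, 21:F, 22:F, 23:F
edges: (9,0,has); (9,1,has); (9,6,has); (13,1,has); (13,10,has); (13,12,has); (14,3,has); (14,10,has); (14,11,has); (15,6,has); (15,11,has); (15,12,has); (16,10,has); (16,11,has); (16,12,has); (20,0,has); (20,17,has); (20,19,has); (21,1,has); (21,17,has); (21,18,has); (22,3,has); (22,18,has); (22,19,has); (23,17,has); (23,18,has); (23,19,has)


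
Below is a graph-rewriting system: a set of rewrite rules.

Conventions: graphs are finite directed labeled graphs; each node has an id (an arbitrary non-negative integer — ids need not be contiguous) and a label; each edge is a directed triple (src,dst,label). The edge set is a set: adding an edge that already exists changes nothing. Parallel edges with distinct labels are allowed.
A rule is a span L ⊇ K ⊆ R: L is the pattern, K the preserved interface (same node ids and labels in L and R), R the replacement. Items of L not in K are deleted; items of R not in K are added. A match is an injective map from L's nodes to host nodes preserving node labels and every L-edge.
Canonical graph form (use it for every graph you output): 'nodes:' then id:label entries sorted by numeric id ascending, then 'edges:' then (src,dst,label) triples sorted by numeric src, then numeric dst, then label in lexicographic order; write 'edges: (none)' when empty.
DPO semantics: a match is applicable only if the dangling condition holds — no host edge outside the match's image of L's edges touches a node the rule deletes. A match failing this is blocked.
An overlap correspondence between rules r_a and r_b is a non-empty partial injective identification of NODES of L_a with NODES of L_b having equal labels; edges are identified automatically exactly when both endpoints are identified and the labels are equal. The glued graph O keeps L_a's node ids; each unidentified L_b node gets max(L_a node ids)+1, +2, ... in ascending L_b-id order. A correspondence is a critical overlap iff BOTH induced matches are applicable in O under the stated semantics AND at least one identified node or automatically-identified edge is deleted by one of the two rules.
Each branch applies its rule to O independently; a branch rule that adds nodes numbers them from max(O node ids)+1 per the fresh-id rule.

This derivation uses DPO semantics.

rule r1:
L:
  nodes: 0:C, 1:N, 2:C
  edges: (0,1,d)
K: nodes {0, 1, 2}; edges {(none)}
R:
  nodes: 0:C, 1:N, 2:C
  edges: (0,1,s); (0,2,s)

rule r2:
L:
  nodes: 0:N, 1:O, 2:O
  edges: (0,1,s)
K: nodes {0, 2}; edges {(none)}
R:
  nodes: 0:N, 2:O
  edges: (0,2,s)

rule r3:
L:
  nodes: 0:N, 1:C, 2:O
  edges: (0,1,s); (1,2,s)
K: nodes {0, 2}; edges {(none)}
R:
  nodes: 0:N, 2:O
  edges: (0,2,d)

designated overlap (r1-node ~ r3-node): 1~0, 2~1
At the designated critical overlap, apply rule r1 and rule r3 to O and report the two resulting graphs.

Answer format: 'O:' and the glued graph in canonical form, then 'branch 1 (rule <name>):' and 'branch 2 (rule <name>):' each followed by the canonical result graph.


O:
nodes: 0:C, 1:N, 2:C, 3:O
edges: (0,1,d); (1,2,s); (2,3,s)
branch 1 (rule r1):
nodes: 0:C, 1:N, 2:C, 3:O
edges: (0,1,s); (0,2,s); (1,2,s); (2,3,s)
branch 2 (rule r3):
nodes: 0:C, 1:N, 3:O
edges: (0,1,d); (1,3,d)
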